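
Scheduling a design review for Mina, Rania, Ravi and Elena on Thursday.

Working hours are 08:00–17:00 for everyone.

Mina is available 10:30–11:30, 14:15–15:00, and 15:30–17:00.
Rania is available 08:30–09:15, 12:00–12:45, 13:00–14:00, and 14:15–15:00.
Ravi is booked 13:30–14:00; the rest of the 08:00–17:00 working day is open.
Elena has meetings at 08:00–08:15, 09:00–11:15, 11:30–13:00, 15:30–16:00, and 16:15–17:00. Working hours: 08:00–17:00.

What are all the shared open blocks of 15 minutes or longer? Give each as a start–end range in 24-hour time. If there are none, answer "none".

14:15–15:00

Ravi free within 08:00–17:00: 08:00–13:30, 14:00–17:00.
Elena free within 08:00–17:00: 08:15–09:00, 11:15–11:30, 13:00–15:30, 16:00–16:15.
Mina ∩ Rania: 14:15–15:00.
Mina ∩ Rania ∩ Ravi: 14:15–15:00.
Mina ∩ Rania ∩ Ravi ∩ Elena: 14:15–15:00.
Windows ≥ 15 min: 14:15–15:00.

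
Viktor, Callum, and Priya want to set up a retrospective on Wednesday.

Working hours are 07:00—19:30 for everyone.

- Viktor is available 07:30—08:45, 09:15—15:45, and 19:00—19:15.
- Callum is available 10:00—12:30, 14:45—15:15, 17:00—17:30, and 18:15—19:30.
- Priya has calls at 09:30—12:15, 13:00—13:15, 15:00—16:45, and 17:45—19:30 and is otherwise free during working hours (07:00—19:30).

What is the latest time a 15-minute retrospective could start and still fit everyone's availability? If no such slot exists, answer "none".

14:45

Priya free within 07:00–19:30: 07:00–09:30, 12:15–13:00, 13:15–15:00, 16:45–17:45.
Viktor ∩ Callum: 10:00–12:30, 14:45–15:15, 19:00–19:15.
Viktor ∩ Callum ∩ Priya: 12:15–12:30, 14:45–15:00.
Windows ≥ 15 min: 12:15–12:30, 14:45–15:00.
Latest start in the last window 14:45–15:00 is 15:00 − 15 min = 14:45.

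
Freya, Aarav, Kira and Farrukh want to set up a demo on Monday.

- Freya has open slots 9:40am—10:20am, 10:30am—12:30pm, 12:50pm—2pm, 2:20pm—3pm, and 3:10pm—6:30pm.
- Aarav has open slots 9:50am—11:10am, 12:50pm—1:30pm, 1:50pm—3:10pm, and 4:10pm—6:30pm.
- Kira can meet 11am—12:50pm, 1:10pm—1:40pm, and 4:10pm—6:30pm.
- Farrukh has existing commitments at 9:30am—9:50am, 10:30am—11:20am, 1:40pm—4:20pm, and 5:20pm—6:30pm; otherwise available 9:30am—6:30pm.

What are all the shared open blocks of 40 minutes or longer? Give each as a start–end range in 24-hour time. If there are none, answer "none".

16:20–17:20

Farrukh free within 09:30–18:30: 09:50–10:30, 11:20–13:40, 16:20–17:20.
Freya ∩ Aarav: 09:50–10:20, 10:30–11:10, 12:50–13:30, 13:50–14:00, 14:20–15:00, 16:10–18:30.
Freya ∩ Aarav ∩ Kira: 11:00–11:10, 13:10–13:30, 16:10–18:30.
Freya ∩ Aarav ∩ Kira ∩ Farrukh: 13:10–13:30, 16:20–17:20.
Windows ≥ 40 min: 16:20–17:20.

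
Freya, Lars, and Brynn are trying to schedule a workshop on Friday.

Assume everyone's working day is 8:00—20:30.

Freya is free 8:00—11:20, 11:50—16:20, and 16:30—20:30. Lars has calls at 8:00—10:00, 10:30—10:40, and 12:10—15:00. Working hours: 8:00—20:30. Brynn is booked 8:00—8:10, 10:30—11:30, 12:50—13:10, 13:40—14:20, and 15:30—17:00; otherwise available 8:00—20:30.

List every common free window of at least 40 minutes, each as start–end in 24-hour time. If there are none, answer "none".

17:00–20:30

Lars free within 08:00–20:30: 10:00–10:30, 10:40–12:10, 15:00–20:30.
Brynn free within 08:00–20:30: 08:10–10:30, 11:30–12:50, 13:10–13:40, 14:20–15:30, 17:00–20:30.
Freya ∩ Lars: 10:00–10:30, 10:40–11:20, 11:50–12:10, 15:00–16:20, 16:30–20:30.
Freya ∩ Lars ∩ Brynn: 10:00–10:30, 11:50–12:10, 15:00–15:30, 17:00–20:30.
Windows ≥ 40 min: 17:00–20:30.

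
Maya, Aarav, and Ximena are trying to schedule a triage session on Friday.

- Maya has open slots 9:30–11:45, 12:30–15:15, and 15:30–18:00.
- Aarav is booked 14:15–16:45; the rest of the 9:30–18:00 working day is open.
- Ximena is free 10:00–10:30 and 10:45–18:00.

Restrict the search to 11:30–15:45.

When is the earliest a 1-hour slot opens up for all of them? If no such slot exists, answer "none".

Aarav free within 09:30–18:00: 09:30–14:15, 16:45–18:00.
Maya ∩ Aarav: 09:30–11:45, 12:30–14:15, 16:45–18:00.
Maya ∩ Aarav ∩ Ximena: 10:00–10:30, 10:45–11:45, 12:30–14:15, 16:45–18:00.
Restricted to 11:30–15:45: 11:30–11:45, 12:30–14:15.
Windows ≥ 60 min: 12:30–14:15.
Earliest such window starts at 12:30.

12:30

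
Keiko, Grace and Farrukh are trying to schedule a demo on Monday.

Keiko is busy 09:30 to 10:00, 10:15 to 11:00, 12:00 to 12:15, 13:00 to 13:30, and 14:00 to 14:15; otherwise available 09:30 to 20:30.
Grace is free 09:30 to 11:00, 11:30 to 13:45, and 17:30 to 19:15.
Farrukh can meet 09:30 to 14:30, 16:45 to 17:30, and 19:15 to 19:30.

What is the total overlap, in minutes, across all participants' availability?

Keiko free within 09:30–20:30: 10:00–10:15, 11:00–12:00, 12:15–13:00, 13:30–14:00, 14:15–20:30.
Keiko ∩ Grace: 10:00–10:15, 11:30–12:00, 12:15–13:00, 13:30–13:45, 17:30–19:15.
Keiko ∩ Grace ∩ Farrukh: 10:00–10:15, 11:30–12:00, 12:15–13:00, 13:30–13:45.
Total common minutes: 15 + 30 + 45 + 15 = 105.

105 minutes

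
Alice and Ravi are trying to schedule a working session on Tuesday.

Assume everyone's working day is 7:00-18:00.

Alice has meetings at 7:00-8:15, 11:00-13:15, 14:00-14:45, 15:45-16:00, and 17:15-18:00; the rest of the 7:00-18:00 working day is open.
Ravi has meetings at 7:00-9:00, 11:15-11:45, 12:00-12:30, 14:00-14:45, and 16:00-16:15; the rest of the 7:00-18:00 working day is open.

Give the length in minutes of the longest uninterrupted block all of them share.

120 minutes

Alice free within 07:00–18:00: 08:15–11:00, 13:15–14:00, 14:45–15:45, 16:00–17:15.
Ravi free within 07:00–18:00: 09:00–11:15, 11:45–12:00, 12:30–14:00, 14:45–16:00, 16:15–18:00.
Alice ∩ Ravi: 09:00–11:00, 13:15–14:00, 14:45–15:45, 16:15–17:15.
Common window lengths: 120, 45, 60, 60 min; longest is 120.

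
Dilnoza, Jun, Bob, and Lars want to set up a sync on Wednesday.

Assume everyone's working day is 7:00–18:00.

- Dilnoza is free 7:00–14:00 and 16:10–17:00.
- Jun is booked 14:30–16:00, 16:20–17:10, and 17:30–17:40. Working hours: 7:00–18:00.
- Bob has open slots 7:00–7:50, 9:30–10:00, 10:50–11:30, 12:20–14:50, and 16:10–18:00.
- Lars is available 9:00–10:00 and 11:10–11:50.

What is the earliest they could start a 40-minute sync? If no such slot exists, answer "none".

none

Jun free within 07:00–18:00: 07:00–14:30, 16:00–16:20, 17:10–17:30, 17:40–18:00.
Dilnoza ∩ Jun: 07:00–14:00, 16:10–16:20.
Dilnoza ∩ Jun ∩ Bob: 07:00–07:50, 09:30–10:00, 10:50–11:30, 12:20–14:00, 16:10–16:20.
Dilnoza ∩ Jun ∩ Bob ∩ Lars: 09:30–10:00, 11:10–11:30.
Windows ≥ 40 min: (none).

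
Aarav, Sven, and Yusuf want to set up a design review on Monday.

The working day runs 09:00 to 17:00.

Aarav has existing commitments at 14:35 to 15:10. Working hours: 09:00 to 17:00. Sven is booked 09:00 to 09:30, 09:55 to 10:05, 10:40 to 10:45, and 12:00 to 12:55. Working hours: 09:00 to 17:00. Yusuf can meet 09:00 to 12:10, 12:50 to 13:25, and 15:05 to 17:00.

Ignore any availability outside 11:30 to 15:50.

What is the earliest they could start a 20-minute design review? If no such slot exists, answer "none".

11:30

Aarav free within 09:00–17:00: 09:00–14:35, 15:10–17:00.
Sven free within 09:00–17:00: 09:30–09:55, 10:05–10:40, 10:45–12:00, 12:55–17:00.
Aarav ∩ Sven: 09:30–09:55, 10:05–10:40, 10:45–12:00, 12:55–14:35, 15:10–17:00.
Aarav ∩ Sven ∩ Yusuf: 09:30–09:55, 10:05–10:40, 10:45–12:00, 12:55–13:25, 15:10–17:00.
Restricted to 11:30–15:50: 11:30–12:00, 12:55–13:25, 15:10–15:50.
Windows ≥ 20 min: 11:30–12:00, 12:55–13:25, 15:10–15:50.
Earliest such window starts at 11:30.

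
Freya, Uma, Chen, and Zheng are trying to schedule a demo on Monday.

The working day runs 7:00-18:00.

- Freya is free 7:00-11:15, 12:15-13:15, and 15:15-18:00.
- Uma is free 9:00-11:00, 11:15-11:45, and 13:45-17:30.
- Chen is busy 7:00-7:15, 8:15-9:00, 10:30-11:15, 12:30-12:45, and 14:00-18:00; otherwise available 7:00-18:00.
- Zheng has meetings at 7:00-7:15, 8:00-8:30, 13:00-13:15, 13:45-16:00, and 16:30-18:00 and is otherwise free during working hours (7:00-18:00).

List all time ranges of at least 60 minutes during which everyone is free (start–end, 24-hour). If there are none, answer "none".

09:00–10:30

Chen free within 07:00–18:00: 07:15–08:15, 09:00–10:30, 11:15–12:30, 12:45–14:00.
Zheng free within 07:00–18:00: 07:15–08:00, 08:30–13:00, 13:15–13:45, 16:00–16:30.
Freya ∩ Uma: 09:00–11:00, 15:15–17:30.
Freya ∩ Uma ∩ Chen: 09:00–10:30.
Freya ∩ Uma ∩ Chen ∩ Zheng: 09:00–10:30.
Windows ≥ 60 min: 09:00–10:30.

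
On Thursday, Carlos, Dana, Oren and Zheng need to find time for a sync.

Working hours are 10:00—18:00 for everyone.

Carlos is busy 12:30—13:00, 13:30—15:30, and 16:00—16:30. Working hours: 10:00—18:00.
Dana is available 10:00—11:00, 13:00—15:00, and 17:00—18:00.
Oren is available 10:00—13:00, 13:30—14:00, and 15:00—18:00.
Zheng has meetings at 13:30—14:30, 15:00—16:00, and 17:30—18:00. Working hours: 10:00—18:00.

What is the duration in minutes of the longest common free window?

Carlos free within 10:00–18:00: 10:00–12:30, 13:00–13:30, 15:30–16:00, 16:30–18:00.
Zheng free within 10:00–18:00: 10:00–13:30, 14:30–15:00, 16:00–17:30.
Carlos ∩ Dana: 10:00–11:00, 13:00–13:30, 17:00–18:00.
Carlos ∩ Dana ∩ Oren: 10:00–11:00, 17:00–18:00.
Carlos ∩ Dana ∩ Oren ∩ Zheng: 10:00–11:00, 17:00–17:30.
Common window lengths: 60, 30 min; longest is 60.

60 minutes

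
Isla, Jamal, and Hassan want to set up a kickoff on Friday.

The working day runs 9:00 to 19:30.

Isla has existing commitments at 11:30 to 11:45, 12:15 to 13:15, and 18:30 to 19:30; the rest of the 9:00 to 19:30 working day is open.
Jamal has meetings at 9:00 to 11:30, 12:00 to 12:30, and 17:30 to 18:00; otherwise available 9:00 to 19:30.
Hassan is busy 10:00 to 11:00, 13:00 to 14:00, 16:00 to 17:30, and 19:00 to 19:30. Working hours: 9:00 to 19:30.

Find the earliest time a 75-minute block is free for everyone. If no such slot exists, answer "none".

14:00

Isla free within 09:00–19:30: 09:00–11:30, 11:45–12:15, 13:15–18:30.
Jamal free within 09:00–19:30: 11:30–12:00, 12:30–17:30, 18:00–19:30.
Hassan free within 09:00–19:30: 09:00–10:00, 11:00–13:00, 14:00–16:00, 17:30–19:00.
Isla ∩ Jamal: 11:45–12:00, 13:15–17:30, 18:00–18:30.
Isla ∩ Jamal ∩ Hassan: 11:45–12:00, 14:00–16:00, 18:00–18:30.
Windows ≥ 75 min: 14:00–16:00.
Earliest such window starts at 14:00.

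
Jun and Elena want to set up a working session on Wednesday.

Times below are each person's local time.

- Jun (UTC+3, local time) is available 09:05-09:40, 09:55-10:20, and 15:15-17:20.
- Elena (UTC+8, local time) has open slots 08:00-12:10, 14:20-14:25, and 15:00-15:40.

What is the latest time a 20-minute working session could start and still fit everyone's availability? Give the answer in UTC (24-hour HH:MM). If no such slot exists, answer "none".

Jun → UTC: 06:05–06:40, 06:55–07:20, 12:15–14:20.
Elena → UTC: 00:00–04:10, 06:20–06:25, 07:00–07:40.
Jun ∩ Elena: 06:20–06:25, 07:00–07:20.
Windows ≥ 20 min: 07:00–07:20.
Latest start in the last window 07:00–07:20 is 07:20 − 20 min = 07:00.

07:00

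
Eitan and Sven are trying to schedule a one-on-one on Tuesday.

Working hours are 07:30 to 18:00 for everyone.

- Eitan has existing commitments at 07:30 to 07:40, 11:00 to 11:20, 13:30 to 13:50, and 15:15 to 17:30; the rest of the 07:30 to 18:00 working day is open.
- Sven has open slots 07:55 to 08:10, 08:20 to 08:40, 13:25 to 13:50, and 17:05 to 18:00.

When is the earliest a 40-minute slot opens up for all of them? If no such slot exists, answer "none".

Eitan free within 07:30–18:00: 07:40–11:00, 11:20–13:30, 13:50–15:15, 17:30–18:00.
Eitan ∩ Sven: 07:55–08:10, 08:20–08:40, 13:25–13:30, 17:30–18:00.
Windows ≥ 40 min: (none).

none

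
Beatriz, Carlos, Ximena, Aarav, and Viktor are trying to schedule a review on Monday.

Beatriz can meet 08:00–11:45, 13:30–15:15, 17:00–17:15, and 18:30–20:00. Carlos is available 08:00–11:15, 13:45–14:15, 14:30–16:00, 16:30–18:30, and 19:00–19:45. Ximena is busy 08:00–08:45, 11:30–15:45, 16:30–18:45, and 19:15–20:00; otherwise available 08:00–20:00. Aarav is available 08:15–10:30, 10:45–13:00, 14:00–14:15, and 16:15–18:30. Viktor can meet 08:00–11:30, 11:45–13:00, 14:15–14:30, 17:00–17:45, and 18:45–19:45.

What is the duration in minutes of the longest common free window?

105 minutes

Ximena free within 08:00–20:00: 08:45–11:30, 15:45–16:30, 18:45–19:15.
Beatriz ∩ Carlos: 08:00–11:15, 13:45–14:15, 14:30–15:15, 17:00–17:15, 19:00–19:45.
Beatriz ∩ Carlos ∩ Ximena: 08:45–11:15, 19:00–19:15.
Beatriz ∩ Carlos ∩ Ximena ∩ Aarav: 08:45–10:30, 10:45–11:15.
Beatriz ∩ Carlos ∩ Ximena ∩ Aarav ∩ Viktor: 08:45–10:30, 10:45–11:15.
Common window lengths: 105, 30 min; longest is 105.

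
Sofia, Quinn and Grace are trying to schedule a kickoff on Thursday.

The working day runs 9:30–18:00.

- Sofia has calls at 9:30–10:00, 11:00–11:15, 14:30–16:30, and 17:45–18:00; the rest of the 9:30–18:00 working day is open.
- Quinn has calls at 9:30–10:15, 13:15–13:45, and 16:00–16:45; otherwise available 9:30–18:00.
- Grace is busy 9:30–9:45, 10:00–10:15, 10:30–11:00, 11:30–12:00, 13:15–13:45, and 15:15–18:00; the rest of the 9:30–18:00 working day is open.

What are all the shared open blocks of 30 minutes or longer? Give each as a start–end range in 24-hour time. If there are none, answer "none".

Sofia free within 09:30–18:00: 10:00–11:00, 11:15–14:30, 16:30–17:45.
Quinn free within 09:30–18:00: 10:15–13:15, 13:45–16:00, 16:45–18:00.
Grace free within 09:30–18:00: 09:45–10:00, 10:15–10:30, 11:00–11:30, 12:00–13:15, 13:45–15:15.
Sofia ∩ Quinn: 10:15–11:00, 11:15–13:15, 13:45–14:30, 16:45–17:45.
Sofia ∩ Quinn ∩ Grace: 10:15–10:30, 11:15–11:30, 12:00–13:15, 13:45–14:30.
Windows ≥ 30 min: 12:00–13:15, 13:45–14:30.

12:00–13:15, 13:45–14:30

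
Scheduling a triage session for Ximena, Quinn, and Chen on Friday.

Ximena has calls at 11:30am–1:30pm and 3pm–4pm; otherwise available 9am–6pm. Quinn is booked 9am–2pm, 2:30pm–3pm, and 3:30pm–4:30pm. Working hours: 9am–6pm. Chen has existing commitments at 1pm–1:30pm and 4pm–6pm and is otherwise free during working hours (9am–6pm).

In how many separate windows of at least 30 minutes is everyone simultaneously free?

1

Ximena free within 09:00–18:00: 09:00–11:30, 13:30–15:00, 16:00–18:00.
Quinn free within 09:00–18:00: 14:00–14:30, 15:00–15:30, 16:30–18:00.
Chen free within 09:00–18:00: 09:00–13:00, 13:30–16:00.
Ximena ∩ Quinn: 14:00–14:30, 16:30–18:00.
Ximena ∩ Quinn ∩ Chen: 14:00–14:30.
Windows ≥ 30 min: 14:00–14:30.
That's 1 window.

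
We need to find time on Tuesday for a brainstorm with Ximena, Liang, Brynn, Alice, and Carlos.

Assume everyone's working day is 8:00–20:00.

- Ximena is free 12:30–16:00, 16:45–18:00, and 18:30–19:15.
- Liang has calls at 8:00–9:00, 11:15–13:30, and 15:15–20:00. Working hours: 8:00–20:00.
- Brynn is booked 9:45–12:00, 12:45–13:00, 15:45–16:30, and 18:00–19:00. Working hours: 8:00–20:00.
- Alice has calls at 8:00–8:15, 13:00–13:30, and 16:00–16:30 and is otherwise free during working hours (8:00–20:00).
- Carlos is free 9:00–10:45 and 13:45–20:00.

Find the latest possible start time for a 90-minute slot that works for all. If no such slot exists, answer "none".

13:45

Liang free within 08:00–20:00: 09:00–11:15, 13:30–15:15.
Brynn free within 08:00–20:00: 08:00–09:45, 12:00–12:45, 13:00–15:45, 16:30–18:00, 19:00–20:00.
Alice free within 08:00–20:00: 08:15–13:00, 13:30–16:00, 16:30–20:00.
Ximena ∩ Liang: 13:30–15:15.
Ximena ∩ Liang ∩ Brynn: 13:30–15:15.
Ximena ∩ Liang ∩ Brynn ∩ Alice: 13:30–15:15.
Ximena ∩ Liang ∩ Brynn ∩ Alice ∩ Carlos: 13:45–15:15.
Windows ≥ 90 min: 13:45–15:15.
Latest start in the last window 13:45–15:15 is 15:15 − 90 min = 13:45.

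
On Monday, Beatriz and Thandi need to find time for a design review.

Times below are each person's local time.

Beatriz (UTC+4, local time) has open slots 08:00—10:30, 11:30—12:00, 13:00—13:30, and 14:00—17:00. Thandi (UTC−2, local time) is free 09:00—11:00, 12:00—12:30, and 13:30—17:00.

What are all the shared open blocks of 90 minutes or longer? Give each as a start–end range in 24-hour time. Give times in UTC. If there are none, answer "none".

Beatriz → UTC: 04:00–06:30, 07:30–08:00, 09:00–09:30, 10:00–13:00.
Thandi → UTC: 11:00–13:00, 14:00–14:30, 15:30–19:00.
Beatriz ∩ Thandi: 11:00–13:00.
Windows ≥ 90 min: 11:00–13:00.

11:00–13:00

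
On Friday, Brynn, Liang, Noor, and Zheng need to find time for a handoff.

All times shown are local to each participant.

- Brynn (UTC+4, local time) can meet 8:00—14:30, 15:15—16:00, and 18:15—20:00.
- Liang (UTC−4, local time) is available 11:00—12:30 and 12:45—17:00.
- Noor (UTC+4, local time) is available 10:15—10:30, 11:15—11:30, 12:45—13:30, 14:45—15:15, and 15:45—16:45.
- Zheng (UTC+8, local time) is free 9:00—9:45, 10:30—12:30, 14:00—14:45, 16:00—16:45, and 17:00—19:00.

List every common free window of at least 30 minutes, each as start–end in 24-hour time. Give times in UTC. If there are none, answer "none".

Brynn → UTC: 04:00–10:30, 11:15–12:00, 14:15–16:00.
Liang → UTC: 15:00–16:30, 16:45–21:00.
Noor → UTC: 06:15–06:30, 07:15–07:30, 08:45–09:30, 10:45–11:15, 11:45–12:45.
Zheng → UTC: 01:00–01:45, 02:30–04:30, 06:00–06:45, 08:00–08:45, 09:00–11:00.
Brynn ∩ Liang: 15:00–16:00.
Brynn ∩ Liang ∩ Noor: (none).
Brynn ∩ Liang ∩ Noor ∩ Zheng: (none).
Windows ≥ 30 min: (none).

none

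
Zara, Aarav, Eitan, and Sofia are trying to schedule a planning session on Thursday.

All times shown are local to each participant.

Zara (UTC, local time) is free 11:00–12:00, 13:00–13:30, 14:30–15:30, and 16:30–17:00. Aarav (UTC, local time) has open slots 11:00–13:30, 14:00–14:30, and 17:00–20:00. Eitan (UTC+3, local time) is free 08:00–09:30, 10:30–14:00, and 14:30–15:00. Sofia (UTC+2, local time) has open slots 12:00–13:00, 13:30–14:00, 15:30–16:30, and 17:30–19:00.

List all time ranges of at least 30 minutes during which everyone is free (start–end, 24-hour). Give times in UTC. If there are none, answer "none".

11:30–12:00

Zara → UTC: 11:00–12:00, 13:00–13:30, 14:30–15:30, 16:30–17:00.
Aarav → UTC: 11:00–13:30, 14:00–14:30, 17:00–20:00.
Eitan → UTC: 05:00–06:30, 07:30–11:00, 11:30–12:00.
Sofia → UTC: 10:00–11:00, 11:30–12:00, 13:30–14:30, 15:30–17:00.
Zara ∩ Aarav: 11:00–12:00, 13:00–13:30.
Zara ∩ Aarav ∩ Eitan: 11:30–12:00.
Zara ∩ Aarav ∩ Eitan ∩ Sofia: 11:30–12:00.
Windows ≥ 30 min: 11:30–12:00.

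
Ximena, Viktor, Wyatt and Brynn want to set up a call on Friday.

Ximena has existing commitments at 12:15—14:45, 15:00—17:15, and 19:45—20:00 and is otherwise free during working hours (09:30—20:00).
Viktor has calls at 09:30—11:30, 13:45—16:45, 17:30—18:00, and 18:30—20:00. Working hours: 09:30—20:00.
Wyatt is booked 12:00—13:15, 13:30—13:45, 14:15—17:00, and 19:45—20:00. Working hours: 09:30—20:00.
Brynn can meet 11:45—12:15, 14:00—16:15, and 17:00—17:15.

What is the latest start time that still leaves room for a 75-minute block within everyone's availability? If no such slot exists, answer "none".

Ximena free within 09:30–20:00: 09:30–12:15, 14:45–15:00, 17:15–19:45.
Viktor free within 09:30–20:00: 11:30–13:45, 16:45–17:30, 18:00–18:30.
Wyatt free within 09:30–20:00: 09:30–12:00, 13:15–13:30, 13:45–14:15, 17:00–19:45.
Ximena ∩ Viktor: 11:30–12:15, 17:15–17:30, 18:00–18:30.
Ximena ∩ Viktor ∩ Wyatt: 11:30–12:00, 17:15–17:30, 18:00–18:30.
Ximena ∩ Viktor ∩ Wyatt ∩ Brynn: 11:45–12:00.
Windows ≥ 75 min: (none).

none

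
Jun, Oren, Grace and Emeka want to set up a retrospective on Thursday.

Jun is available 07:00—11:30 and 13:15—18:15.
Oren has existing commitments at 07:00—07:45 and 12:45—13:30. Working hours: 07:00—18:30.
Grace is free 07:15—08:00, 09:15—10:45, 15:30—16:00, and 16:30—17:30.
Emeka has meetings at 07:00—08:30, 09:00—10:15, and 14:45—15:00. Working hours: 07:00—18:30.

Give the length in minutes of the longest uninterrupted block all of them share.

Oren free within 07:00–18:30: 07:45–12:45, 13:30–18:30.
Emeka free within 07:00–18:30: 08:30–09:00, 10:15–14:45, 15:00–18:30.
Jun ∩ Oren: 07:45–11:30, 13:30–18:15.
Jun ∩ Oren ∩ Grace: 07:45–08:00, 09:15–10:45, 15:30–16:00, 16:30–17:30.
Jun ∩ Oren ∩ Grace ∩ Emeka: 10:15–10:45, 15:30–16:00, 16:30–17:30.
Common window lengths: 30, 30, 60 min; longest is 60.

60 minutes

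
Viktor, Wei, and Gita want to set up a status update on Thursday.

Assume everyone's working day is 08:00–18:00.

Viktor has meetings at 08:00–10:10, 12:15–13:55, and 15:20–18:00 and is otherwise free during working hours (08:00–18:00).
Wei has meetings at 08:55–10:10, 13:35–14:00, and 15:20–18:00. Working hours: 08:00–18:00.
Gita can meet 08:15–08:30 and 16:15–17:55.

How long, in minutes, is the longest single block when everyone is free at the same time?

Viktor free within 08:00–18:00: 10:10–12:15, 13:55–15:20.
Wei free within 08:00–18:00: 08:00–08:55, 10:10–13:35, 14:00–15:20.
Viktor ∩ Wei: 10:10–12:15, 14:00–15:20.
Viktor ∩ Wei ∩ Gita: (none).
No common window.

0 minutes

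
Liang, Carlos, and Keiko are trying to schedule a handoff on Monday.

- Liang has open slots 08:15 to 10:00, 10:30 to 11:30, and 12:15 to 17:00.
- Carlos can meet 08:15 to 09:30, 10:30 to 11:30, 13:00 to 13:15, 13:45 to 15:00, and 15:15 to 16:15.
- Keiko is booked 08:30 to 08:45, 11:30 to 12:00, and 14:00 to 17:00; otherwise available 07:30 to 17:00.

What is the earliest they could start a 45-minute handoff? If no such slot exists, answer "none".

08:45

Keiko free within 07:30–17:00: 07:30–08:30, 08:45–11:30, 12:00–14:00.
Liang ∩ Carlos: 08:15–09:30, 10:30–11:30, 13:00–13:15, 13:45–15:00, 15:15–16:15.
Liang ∩ Carlos ∩ Keiko: 08:15–08:30, 08:45–09:30, 10:30–11:30, 13:00–13:15, 13:45–14:00.
Windows ≥ 45 min: 08:45–09:30, 10:30–11:30.
Earliest such window starts at 08:45.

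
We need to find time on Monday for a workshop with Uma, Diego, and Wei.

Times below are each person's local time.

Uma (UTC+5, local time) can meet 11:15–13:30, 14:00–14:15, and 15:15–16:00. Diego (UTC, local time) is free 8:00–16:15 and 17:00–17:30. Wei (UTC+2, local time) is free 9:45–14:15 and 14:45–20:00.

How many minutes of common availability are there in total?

Uma → UTC: 06:15–08:30, 09:00–09:15, 10:15–11:00.
Diego → UTC: 08:00–16:15, 17:00–17:30.
Wei → UTC: 07:45–12:15, 12:45–18:00.
Uma ∩ Diego: 08:00–08:30, 09:00–09:15, 10:15–11:00.
Uma ∩ Diego ∩ Wei: 08:00–08:30, 09:00–09:15, 10:15–11:00.
Total common minutes: 30 + 15 + 45 = 90.

90 minutes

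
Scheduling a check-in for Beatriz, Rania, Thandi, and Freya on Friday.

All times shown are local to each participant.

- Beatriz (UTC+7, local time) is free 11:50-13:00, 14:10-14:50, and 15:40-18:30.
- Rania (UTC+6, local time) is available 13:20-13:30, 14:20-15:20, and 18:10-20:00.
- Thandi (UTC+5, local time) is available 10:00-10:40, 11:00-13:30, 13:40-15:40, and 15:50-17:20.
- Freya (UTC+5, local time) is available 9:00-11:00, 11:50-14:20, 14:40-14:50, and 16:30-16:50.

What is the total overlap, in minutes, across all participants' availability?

Beatriz → UTC: 04:50–06:00, 07:10–07:50, 08:40–11:30.
Rania → UTC: 07:20–07:30, 08:20–09:20, 12:10–14:00.
Thandi → UTC: 05:00–05:40, 06:00–08:30, 08:40–10:40, 10:50–12:20.
Freya → UTC: 04:00–06:00, 06:50–09:20, 09:40–09:50, 11:30–11:50.
Beatriz ∩ Rania: 07:20–07:30, 08:40–09:20.
Beatriz ∩ Rania ∩ Thandi: 07:20–07:30, 08:40–09:20.
Beatriz ∩ Rania ∩ Thandi ∩ Freya: 07:20–07:30, 08:40–09:20.
Total common minutes: 10 + 40 = 50.

50 minutes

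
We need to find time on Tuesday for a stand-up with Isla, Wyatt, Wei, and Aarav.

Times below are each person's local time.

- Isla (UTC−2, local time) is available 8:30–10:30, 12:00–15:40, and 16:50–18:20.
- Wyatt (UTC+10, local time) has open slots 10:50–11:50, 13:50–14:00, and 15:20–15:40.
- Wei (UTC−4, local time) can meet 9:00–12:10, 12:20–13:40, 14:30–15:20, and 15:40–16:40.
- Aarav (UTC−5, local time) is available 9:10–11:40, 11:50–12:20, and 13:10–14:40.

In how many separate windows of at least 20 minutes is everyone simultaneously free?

0

Isla → UTC: 10:30–12:30, 14:00–17:40, 18:50–20:20.
Wyatt → UTC: 00:50–01:50, 03:50–04:00, 05:20–05:40.
Wei → UTC: 13:00–16:10, 16:20–17:40, 18:30–19:20, 19:40–20:40.
Aarav → UTC: 14:10–16:40, 16:50–17:20, 18:10–19:40.
Isla ∩ Wyatt: (none).
Isla ∩ Wyatt ∩ Wei: (none).
Isla ∩ Wyatt ∩ Wei ∩ Aarav: (none).
Windows ≥ 20 min: (none).
That's 0 windows.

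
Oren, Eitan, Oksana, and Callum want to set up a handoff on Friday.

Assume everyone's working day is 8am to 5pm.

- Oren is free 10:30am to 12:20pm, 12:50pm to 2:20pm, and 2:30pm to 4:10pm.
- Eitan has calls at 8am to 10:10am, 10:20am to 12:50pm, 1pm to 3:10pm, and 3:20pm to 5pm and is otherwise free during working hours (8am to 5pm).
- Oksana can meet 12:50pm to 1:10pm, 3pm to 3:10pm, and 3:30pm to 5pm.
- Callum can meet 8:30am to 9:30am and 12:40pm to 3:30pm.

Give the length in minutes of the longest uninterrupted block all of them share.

Eitan free within 08:00–17:00: 10:10–10:20, 12:50–13:00, 15:10–15:20.
Oren ∩ Eitan: 12:50–13:00, 15:10–15:20.
Oren ∩ Eitan ∩ Oksana: 12:50–13:00.
Oren ∩ Eitan ∩ Oksana ∩ Callum: 12:50–13:00.
Single common window of 10 minutes.

10 minutes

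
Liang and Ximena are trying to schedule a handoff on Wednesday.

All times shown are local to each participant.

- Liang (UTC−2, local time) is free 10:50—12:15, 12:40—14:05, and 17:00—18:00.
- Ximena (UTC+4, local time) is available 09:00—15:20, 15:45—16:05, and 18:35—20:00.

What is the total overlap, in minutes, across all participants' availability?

80 minutes

Liang → UTC: 12:50–14:15, 14:40–16:05, 19:00–20:00.
Ximena → UTC: 05:00–11:20, 11:45–12:05, 14:35–16:00.
Liang ∩ Ximena: 14:40–16:00.
Total common minutes: 80.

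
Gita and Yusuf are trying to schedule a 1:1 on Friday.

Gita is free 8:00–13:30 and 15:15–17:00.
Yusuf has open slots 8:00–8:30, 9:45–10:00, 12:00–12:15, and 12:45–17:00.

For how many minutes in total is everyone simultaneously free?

210 minutes

Gita ∩ Yusuf: 08:00–08:30, 09:45–10:00, 12:00–12:15, 12:45–13:30, 15:15–17:00.
Total common minutes: 30 + 15 + 15 + 45 + 105 = 210.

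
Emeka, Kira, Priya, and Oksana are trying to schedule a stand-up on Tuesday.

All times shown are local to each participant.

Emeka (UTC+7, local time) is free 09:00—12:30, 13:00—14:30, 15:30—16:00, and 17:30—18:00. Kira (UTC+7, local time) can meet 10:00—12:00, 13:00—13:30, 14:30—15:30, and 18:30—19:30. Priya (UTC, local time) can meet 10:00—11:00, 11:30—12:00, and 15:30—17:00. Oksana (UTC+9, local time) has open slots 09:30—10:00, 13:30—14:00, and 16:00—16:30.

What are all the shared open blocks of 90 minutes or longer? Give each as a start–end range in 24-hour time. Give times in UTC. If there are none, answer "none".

none

Emeka → UTC: 02:00–05:30, 06:00–07:30, 08:30–09:00, 10:30–11:00.
Kira → UTC: 03:00–05:00, 06:00–06:30, 07:30–08:30, 11:30–12:30.
Priya → UTC: 10:00–11:00, 11:30–12:00, 15:30–17:00.
Oksana → UTC: 00:30–01:00, 04:30–05:00, 07:00–07:30.
Emeka ∩ Kira: 03:00–05:00, 06:00–06:30.
Emeka ∩ Kira ∩ Priya: (none).
Emeka ∩ Kira ∩ Priya ∩ Oksana: (none).
Windows ≥ 90 min: (none).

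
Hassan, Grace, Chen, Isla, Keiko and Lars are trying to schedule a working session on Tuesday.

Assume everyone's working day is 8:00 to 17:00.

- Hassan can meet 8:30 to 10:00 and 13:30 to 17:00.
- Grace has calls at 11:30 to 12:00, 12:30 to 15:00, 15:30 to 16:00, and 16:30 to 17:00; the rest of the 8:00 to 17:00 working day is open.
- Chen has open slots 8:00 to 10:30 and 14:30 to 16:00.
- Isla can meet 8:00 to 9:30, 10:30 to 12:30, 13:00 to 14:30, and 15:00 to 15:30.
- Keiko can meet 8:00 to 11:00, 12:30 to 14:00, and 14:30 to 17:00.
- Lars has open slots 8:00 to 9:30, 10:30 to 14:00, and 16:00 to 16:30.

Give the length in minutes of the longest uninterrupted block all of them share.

Grace free within 08:00–17:00: 08:00–11:30, 12:00–12:30, 15:00–15:30, 16:00–16:30.
Hassan ∩ Grace: 08:30–10:00, 15:00–15:30, 16:00–16:30.
Hassan ∩ Grace ∩ Chen: 08:30–10:00, 15:00–15:30.
Hassan ∩ Grace ∩ Chen ∩ Isla: 08:30–09:30, 15:00–15:30.
Hassan ∩ Grace ∩ Chen ∩ Isla ∩ Keiko: 08:30–09:30, 15:00–15:30.
Hassan ∩ Grace ∩ Chen ∩ Isla ∩ Keiko ∩ Lars: 08:30–09:30.
Single common window of 60 minutes.

60 minutes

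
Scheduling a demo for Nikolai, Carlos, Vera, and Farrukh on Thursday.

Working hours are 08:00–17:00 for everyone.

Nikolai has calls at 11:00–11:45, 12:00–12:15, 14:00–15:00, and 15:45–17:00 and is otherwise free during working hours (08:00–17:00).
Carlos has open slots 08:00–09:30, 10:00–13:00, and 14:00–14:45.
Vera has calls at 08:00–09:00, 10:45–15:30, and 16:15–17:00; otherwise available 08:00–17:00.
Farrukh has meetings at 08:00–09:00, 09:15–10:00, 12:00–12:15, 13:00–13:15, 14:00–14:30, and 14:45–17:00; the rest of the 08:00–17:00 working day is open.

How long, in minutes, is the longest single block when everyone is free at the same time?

45 minutes

Nikolai free within 08:00–17:00: 08:00–11:00, 11:45–12:00, 12:15–14:00, 15:00–15:45.
Vera free within 08:00–17:00: 09:00–10:45, 15:30–16:15.
Farrukh free within 08:00–17:00: 09:00–09:15, 10:00–12:00, 12:15–13:00, 13:15–14:00, 14:30–14:45.
Nikolai ∩ Carlos: 08:00–09:30, 10:00–11:00, 11:45–12:00, 12:15–13:00.
Nikolai ∩ Carlos ∩ Vera: 09:00–09:30, 10:00–10:45.
Nikolai ∩ Carlos ∩ Vera ∩ Farrukh: 09:00–09:15, 10:00–10:45.
Common window lengths: 15, 45 min; longest is 45.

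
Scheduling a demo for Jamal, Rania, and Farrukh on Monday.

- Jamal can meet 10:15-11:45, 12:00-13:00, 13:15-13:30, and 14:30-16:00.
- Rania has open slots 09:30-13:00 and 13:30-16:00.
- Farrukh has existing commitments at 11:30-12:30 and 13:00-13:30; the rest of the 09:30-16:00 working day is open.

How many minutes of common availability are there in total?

195 minutes

Farrukh free within 09:30–16:00: 09:30–11:30, 12:30–13:00, 13:30–16:00.
Jamal ∩ Rania: 10:15–11:45, 12:00–13:00, 14:30–16:00.
Jamal ∩ Rania ∩ Farrukh: 10:15–11:30, 12:30–13:00, 14:30–16:00.
Total common minutes: 75 + 30 + 90 = 195.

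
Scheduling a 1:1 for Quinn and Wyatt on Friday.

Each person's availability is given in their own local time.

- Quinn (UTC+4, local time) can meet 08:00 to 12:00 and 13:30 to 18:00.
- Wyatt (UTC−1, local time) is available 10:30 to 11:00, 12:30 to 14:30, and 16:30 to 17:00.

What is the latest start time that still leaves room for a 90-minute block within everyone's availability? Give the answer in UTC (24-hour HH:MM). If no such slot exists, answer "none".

none

Quinn → UTC: 04:00–08:00, 09:30–14:00.
Wyatt → UTC: 11:30–12:00, 13:30–15:30, 17:30–18:00.
Quinn ∩ Wyatt: 11:30–12:00, 13:30–14:00.
Windows ≥ 90 min: (none).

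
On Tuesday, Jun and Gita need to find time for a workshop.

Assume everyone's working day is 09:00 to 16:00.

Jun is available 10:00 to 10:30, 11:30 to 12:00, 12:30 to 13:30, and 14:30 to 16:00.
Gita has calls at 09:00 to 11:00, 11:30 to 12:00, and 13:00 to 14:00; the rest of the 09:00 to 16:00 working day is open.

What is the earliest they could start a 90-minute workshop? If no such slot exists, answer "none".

14:30

Gita free within 09:00–16:00: 11:00–11:30, 12:00–13:00, 14:00–16:00.
Jun ∩ Gita: 12:30–13:00, 14:30–16:00.
Windows ≥ 90 min: 14:30–16:00.
Earliest such window starts at 14:30.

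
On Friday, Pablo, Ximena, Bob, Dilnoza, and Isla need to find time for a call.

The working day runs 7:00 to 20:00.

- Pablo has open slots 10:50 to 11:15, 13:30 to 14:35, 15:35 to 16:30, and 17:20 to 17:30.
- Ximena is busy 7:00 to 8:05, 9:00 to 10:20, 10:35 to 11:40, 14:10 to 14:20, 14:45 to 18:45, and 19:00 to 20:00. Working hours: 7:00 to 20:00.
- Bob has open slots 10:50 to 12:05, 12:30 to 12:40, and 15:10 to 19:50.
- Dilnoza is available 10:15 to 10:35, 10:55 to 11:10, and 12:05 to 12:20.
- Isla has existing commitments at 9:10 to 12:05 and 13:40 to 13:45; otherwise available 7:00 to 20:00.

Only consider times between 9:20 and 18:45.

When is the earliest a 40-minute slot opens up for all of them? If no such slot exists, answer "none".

Ximena free within 07:00–20:00: 08:05–09:00, 10:20–10:35, 11:40–14:10, 14:20–14:45, 18:45–19:00.
Isla free within 07:00–20:00: 07:00–09:10, 12:05–13:40, 13:45–20:00.
Pablo ∩ Ximena: 13:30–14:10, 14:20–14:35.
Pablo ∩ Ximena ∩ Bob: (none).
Pablo ∩ Ximena ∩ Bob ∩ Dilnoza: (none).
Pablo ∩ Ximena ∩ Bob ∩ Dilnoza ∩ Isla: (none).
Restricted to 09:20–18:45: (none).
Windows ≥ 40 min: (none).

none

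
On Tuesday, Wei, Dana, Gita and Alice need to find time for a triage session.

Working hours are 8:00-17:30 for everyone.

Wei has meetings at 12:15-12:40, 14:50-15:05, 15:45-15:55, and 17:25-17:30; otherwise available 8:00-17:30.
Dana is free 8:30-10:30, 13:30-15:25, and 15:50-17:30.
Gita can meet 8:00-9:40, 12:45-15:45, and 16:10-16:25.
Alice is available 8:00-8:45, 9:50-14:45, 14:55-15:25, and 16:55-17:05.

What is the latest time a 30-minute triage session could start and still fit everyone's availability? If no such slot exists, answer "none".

Wei free within 08:00–17:30: 08:00–12:15, 12:40–14:50, 15:05–15:45, 15:55–17:25.
Wei ∩ Dana: 08:30–10:30, 13:30–14:50, 15:05–15:25, 15:55–17:25.
Wei ∩ Dana ∩ Gita: 08:30–09:40, 13:30–14:50, 15:05–15:25, 16:10–16:25.
Wei ∩ Dana ∩ Gita ∩ Alice: 08:30–08:45, 13:30–14:45, 15:05–15:25.
Windows ≥ 30 min: 13:30–14:45.
Latest start in the last window 13:30–14:45 is 14:45 − 30 min = 14:15.

14:15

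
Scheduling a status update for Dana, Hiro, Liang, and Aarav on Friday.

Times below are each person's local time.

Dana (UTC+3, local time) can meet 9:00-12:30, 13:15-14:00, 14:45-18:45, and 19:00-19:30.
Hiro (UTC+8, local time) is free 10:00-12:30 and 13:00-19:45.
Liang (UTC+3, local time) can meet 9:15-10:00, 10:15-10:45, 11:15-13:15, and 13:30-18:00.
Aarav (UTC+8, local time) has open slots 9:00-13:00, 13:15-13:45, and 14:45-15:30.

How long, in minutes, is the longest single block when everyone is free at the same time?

15 minutes

Dana → UTC: 06:00–09:30, 10:15–11:00, 11:45–15:45, 16:00–16:30.
Hiro → UTC: 02:00–04:30, 05:00–11:45.
Liang → UTC: 06:15–07:00, 07:15–07:45, 08:15–10:15, 10:30–15:00.
Aarav → UTC: 01:00–05:00, 05:15–05:45, 06:45–07:30.
Dana ∩ Hiro: 06:00–09:30, 10:15–11:00.
Dana ∩ Hiro ∩ Liang: 06:15–07:00, 07:15–07:45, 08:15–09:30, 10:30–11:00.
Dana ∩ Hiro ∩ Liang ∩ Aarav: 06:45–07:00, 07:15–07:30.
Common window lengths: 15, 15 min; longest is 15.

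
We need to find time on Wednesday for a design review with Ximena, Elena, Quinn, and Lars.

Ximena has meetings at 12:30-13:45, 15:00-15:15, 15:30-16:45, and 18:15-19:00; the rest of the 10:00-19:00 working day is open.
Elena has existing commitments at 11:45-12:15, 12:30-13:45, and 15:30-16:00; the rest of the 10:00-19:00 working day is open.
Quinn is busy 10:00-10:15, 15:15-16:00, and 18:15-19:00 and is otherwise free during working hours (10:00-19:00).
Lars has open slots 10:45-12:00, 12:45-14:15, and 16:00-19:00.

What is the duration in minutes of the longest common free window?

Ximena free within 10:00–19:00: 10:00–12:30, 13:45–15:00, 15:15–15:30, 16:45–18:15.
Elena free within 10:00–19:00: 10:00–11:45, 12:15–12:30, 13:45–15:30, 16:00–19:00.
Quinn free within 10:00–19:00: 10:15–15:15, 16:00–18:15.
Ximena ∩ Elena: 10:00–11:45, 12:15–12:30, 13:45–15:00, 15:15–15:30, 16:45–18:15.
Ximena ∩ Elena ∩ Quinn: 10:15–11:45, 12:15–12:30, 13:45–15:00, 16:45–18:15.
Ximena ∩ Elena ∩ Quinn ∩ Lars: 10:45–11:45, 13:45–14:15, 16:45–18:15.
Common window lengths: 60, 30, 90 min; longest is 90.

90 minutes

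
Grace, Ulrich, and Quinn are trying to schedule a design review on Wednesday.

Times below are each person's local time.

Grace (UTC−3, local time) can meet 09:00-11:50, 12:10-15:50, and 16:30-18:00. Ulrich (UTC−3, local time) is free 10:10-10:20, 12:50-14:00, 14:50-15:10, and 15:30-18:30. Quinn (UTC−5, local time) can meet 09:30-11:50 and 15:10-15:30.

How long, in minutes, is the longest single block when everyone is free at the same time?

Grace → UTC: 12:00–14:50, 15:10–18:50, 19:30–21:00.
Ulrich → UTC: 13:10–13:20, 15:50–17:00, 17:50–18:10, 18:30–21:30.
Quinn → UTC: 14:30–16:50, 20:10–20:30.
Grace ∩ Ulrich: 13:10–13:20, 15:50–17:00, 17:50–18:10, 18:30–18:50, 19:30–21:00.
Grace ∩ Ulrich ∩ Quinn: 15:50–16:50, 20:10–20:30.
Common window lengths: 60, 20 min; longest is 60.

60 minutes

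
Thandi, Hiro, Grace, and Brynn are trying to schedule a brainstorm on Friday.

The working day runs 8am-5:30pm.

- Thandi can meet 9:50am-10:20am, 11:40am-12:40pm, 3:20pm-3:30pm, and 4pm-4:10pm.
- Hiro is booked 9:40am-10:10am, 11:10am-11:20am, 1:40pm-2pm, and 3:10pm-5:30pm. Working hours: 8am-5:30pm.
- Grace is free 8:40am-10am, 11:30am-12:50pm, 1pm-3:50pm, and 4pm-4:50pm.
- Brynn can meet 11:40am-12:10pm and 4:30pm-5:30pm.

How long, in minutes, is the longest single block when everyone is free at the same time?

Hiro free within 08:00–17:30: 08:00–09:40, 10:10–11:10, 11:20–13:40, 14:00–15:10.
Thandi ∩ Hiro: 10:10–10:20, 11:40–12:40.
Thandi ∩ Hiro ∩ Grace: 11:40–12:40.
Thandi ∩ Hiro ∩ Grace ∩ Brynn: 11:40–12:10.
Single common window of 30 minutes.

30 minutes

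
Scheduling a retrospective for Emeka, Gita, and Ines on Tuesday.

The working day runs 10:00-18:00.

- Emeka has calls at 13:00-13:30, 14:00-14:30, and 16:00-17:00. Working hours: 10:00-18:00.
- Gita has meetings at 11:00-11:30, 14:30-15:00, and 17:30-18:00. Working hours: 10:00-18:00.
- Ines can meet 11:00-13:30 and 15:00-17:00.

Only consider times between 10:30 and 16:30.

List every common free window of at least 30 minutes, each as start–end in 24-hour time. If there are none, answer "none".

Emeka free within 10:00–18:00: 10:00–13:00, 13:30–14:00, 14:30–16:00, 17:00–18:00.
Gita free within 10:00–18:00: 10:00–11:00, 11:30–14:30, 15:00–17:30.
Emeka ∩ Gita: 10:00–11:00, 11:30–13:00, 13:30–14:00, 15:00–16:00, 17:00–17:30.
Emeka ∩ Gita ∩ Ines: 11:30–13:00, 15:00–16:00.
Restricted to 10:30–16:30: 11:30–13:00, 15:00–16:00.
Windows ≥ 30 min: 11:30–13:00, 15:00–16:00.

11:30–13:00, 15:00–16:00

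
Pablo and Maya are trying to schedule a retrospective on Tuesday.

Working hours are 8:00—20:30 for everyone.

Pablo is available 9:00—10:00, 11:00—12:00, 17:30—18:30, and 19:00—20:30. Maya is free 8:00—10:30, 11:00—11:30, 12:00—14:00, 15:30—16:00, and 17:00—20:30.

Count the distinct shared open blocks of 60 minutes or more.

Pablo ∩ Maya: 09:00–10:00, 11:00–11:30, 17:30–18:30, 19:00–20:30.
Windows ≥ 60 min: 09:00–10:00, 17:30–18:30, 19:00–20:30.
That's 3 windows.

3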